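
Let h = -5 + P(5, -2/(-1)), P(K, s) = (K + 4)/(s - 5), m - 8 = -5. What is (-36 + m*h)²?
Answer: 3600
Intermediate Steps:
m = 3 (m = 8 - 5 = 3)
P(K, s) = (4 + K)/(-5 + s)
h = -8 (h = -5 + (4 + 5)/(-5 - 2/(-1)) = -5 + 9/(-5 - 2*(-1)) = -5 + 9/(-5 + 2) = -5 + 9/(-3) = -5 - ⅓*9 = -5 - 3 = -8)
(-36 + m*h)² = (-36 + 3*(-8))² = (-36 - 24)² = (-60)² = 3600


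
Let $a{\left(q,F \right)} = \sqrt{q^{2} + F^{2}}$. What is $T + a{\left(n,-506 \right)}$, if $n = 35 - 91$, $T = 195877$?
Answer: $195877 + 2 \sqrt{64793} \approx 1.9639 \cdot 10^{5}$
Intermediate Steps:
$n = -56$ ($n = 35 - 91 = -56$)
$a{\left(q,F \right)} = \sqrt{F^{2} + q^{2}}$
$T + a{\left(n,-506 \right)} = 195877 + \sqrt{\left(-506\right)^{2} + \left(-56\right)^{2}} = 195877 + \sqrt{256036 + 3136} = 195877 + \sqrt{259172} = 195877 + 2 \sqrt{64793}$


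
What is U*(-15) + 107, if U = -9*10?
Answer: 1457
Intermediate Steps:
U = -90
U*(-15) + 107 = -90*(-15) + 107 = 1350 + 107 = 1457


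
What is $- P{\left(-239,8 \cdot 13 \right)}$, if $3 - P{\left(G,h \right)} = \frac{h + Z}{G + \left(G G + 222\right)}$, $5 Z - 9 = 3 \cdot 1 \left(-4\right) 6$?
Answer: $- \frac{856103}{285520} \approx -2.9984$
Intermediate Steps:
$Z = - \frac{63}{5}$ ($Z = \frac{9}{5} + \frac{3 \cdot 1 \left(-4\right) 6}{5} = \frac{9}{5} + \frac{3 \left(-4\right) 6}{5} = \frac{9}{5} + \frac{\left(-12\right) 6}{5} = \frac{9}{5} + \frac{1}{5} \left(-72\right) = \frac{9}{5} - \frac{72}{5} = - \frac{63}{5} \approx -12.6$)
$P{\left(G,h \right)} = 3 - \frac{- \frac{63}{5} + h}{222 + G + G^{2}}$ ($P{\left(G,h \right)} = 3 - \frac{h - \frac{63}{5}}{G + \left(G G + 222\right)} = 3 - \frac{- \frac{63}{5} + h}{G + \left(G^{2} + 222\right)} = 3 - \frac{- \frac{63}{5} + h}{G + \left(222 + G^{2}\right)} = 3 - \frac{- \frac{63}{5} + h}{222 + G + G^{2}}$)
$- P{\left(-239,8 \cdot 13 \right)} = - \frac{\frac{3393}{5} - 8 \cdot 13 + 3 \left(-239\right) + 3 \left(-239\right)^{2}}{222 - 239 + \left(-239\right)^{2}} = - \frac{\frac{3393}{5} - 104 - 717 + 3 \cdot 57121}{222 - 239 + 57121} = - \frac{\frac{3393}{5} - 104 - 717 + 171363}{57104} = - \frac{856103}{57104 \cdot 5} = \left(-1\right) \frac{856103}{285520} = - \frac{856103}{285520}$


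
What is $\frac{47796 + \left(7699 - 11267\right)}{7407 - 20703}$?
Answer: $- \frac{11057}{3324} \approx -3.3264$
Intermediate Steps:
$\frac{47796 + \left(7699 - 11267\right)}{7407 - 20703} = \frac{47796 - 3568}{-13296} = 44228 \left(- \frac{1}{13296}\right) = - \frac{11057}{3324}$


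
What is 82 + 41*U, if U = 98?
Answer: 4100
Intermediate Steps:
82 + 41*U = 82 + 41*98 = 82 + 4018 = 4100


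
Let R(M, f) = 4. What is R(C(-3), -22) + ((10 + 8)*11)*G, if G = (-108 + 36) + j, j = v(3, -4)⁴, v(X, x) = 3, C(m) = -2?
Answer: 1786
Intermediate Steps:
j = 81 (j = 3⁴ = 81)
G = 9 (G = (-108 + 36) + 81 = -72 + 81 = 9)
R(C(-3), -22) + ((10 + 8)*11)*G = 4 + ((10 + 8)*11)*9 = 4 + (18*11)*9 = 4 + 198*9 = 4 + 1782 = 1786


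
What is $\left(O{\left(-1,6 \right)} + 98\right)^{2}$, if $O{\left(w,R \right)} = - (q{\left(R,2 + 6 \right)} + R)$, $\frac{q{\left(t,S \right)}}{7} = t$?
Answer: $2500$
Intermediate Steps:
$q{\left(t,S \right)} = 7 t$
$O{\left(w,R \right)} = - 8 R$ ($O{\left(w,R \right)} = - (7 R + R) = - 8 R$)
$\left(O{\left(-1,6 \right)} + 98\right)^{2} = \left(\left(-8\right) 6 + 98\right)^{2} = \left(-48 + 98\right)^{2} = 50^{2} = 2500$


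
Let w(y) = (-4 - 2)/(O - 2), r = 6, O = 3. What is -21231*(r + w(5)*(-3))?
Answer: -509544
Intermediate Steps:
w(y) = -6 (w(y) = (-4 - 2)/(3 - 2) = -6/1 = -6*1 = -6)
-21231*(r + w(5)*(-3)) = -21231*(6 - 6*(-3)) = -21231*(6 + 18) = -21231*24 = -509544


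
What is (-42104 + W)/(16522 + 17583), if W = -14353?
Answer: -56457/34105 ≈ -1.6554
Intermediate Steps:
(-42104 + W)/(16522 + 17583) = (-42104 - 14353)/(16522 + 17583) = -56457/34105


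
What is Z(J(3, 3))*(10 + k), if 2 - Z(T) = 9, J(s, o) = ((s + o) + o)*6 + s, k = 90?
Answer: -700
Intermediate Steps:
J(s, o) = 7*s + 12*o (J(s, o) = ((o + s) + o)*6 + s = (s + 2*o)*6 + s = (6*s + 12*o) + s = 7*s + 12*o)
Z(T) = -7 (Z(T) = 2 - 1*9 = 2 - 9 = -7)
Z(J(3, 3))*(10 + k) = -7*(10 + 90) = -7*100 = -700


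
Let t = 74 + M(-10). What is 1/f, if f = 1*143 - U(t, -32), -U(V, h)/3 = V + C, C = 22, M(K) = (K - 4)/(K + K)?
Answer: 10/4331 ≈ 0.0023089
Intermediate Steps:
M(K) = (-4 + K)/(2*K) (M(K) = (-4 + K)/((2*K)) = (-4 + K)*(1/(2*K)) = (-4 + K)/(2*K))
t = 747/10 (t = 74 + (½)*(-4 - 10)/(-10) = 74 + (½)*(-⅒)*(-14) = 74 + 7/10 = 747/10 ≈ 74.700)
U(V, h) = -66 - 3*V (U(V, h) = -3*(V + 22) = -3*(22 + V) = -66 - 3*V)
f = 4331/10 (f = 1*143 - (-66 - 3*747/10) = 143 - (-66 - 2241/10) = 143 - 1*(-2901/10) = 143 + 2901/10 = 4331/10 ≈ 433.10)
1/f = 1/(4331/10) = 10/4331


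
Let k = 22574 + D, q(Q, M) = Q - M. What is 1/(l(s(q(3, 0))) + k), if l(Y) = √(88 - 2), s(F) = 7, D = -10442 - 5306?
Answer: 3413/23297095 - √86/46594190 ≈ 0.00014630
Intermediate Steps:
D = -15748
l(Y) = √86
k = 6826 (k = 22574 - 15748 = 6826)
1/(l(s(q(3, 0))) + k) = 1/(√86 + 6826) = 1/(6826 + √86)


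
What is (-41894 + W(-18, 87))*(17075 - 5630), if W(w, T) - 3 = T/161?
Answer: -11027035140/23 ≈ -4.7944e+8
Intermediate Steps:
W(w, T) = 3 + T/161
(-41894 + W(-18, 87))*(17075 - 5630) = (-41894 + (3 + (1/161)*87))*(17075 - 5630) = (-41894 + (3 + 87/161))*11445 = (-41894 + 570/161)*11445 = -6744364/161*11445 = -11027035140/23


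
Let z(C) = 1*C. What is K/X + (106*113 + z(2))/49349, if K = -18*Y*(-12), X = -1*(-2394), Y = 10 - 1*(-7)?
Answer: 11660536/6563417 ≈ 1.7766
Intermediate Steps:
Y = 17 (Y = 10 + 7 = 17)
z(C) = C
X = 2394
K = 3672 (K = -18*17*(-12) = -306*(-12) = 3672)
K/X + (106*113 + z(2))/49349 = 3672/2394 + (106*113 + 2)/49349 = 3672*(1/2394) + (11978 + 2)*(1/49349) = 204/133 + 11980*(1/49349) = 204/133 + 11980/49349 = 11660536/6563417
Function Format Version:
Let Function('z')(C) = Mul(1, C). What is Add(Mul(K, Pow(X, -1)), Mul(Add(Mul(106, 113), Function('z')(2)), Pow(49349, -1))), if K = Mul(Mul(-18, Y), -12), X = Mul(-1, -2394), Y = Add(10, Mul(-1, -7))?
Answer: Rational(11660536, 6563417) ≈ 1.7766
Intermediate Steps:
Y = 17 (Y = Add(10, 7) = 17)
Function('z')(C) = C
X = 2394
K = 3672 (K = Mul(Mul(-18, 17), -12) = Mul(-306, -12) = 3672)
Add(Mul(K, Pow(X, -1)), Mul(Add(Mul(106, 113), Function('z')(2)), Pow(49349, -1))) = Add(Mul(3672, Pow(2394, -1)), Mul(Add(Mul(106, 113), 2), Pow(49349, -1))) = Add(Mul(3672, Rational(1, 2394)), Mul(Add(11978, 2), Rational(1, 49349))) = Add(Rational(204, 133), Mul(11980, Rational(1, 49349))) = Add(Rational(204, 133), Rational(11980, 49349)) = Rational(11660536, 6563417)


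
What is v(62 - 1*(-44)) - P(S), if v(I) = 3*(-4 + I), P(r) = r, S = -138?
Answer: 444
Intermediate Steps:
v(I) = -12 + 3*I
v(62 - 1*(-44)) - P(S) = (-12 + 3*(62 - 1*(-44))) - 1*(-138) = (-12 + 3*(62 + 44)) + 138 = (-12 + 3*106) + 138 = (-12 + 318) + 138 = 306 + 138 = 444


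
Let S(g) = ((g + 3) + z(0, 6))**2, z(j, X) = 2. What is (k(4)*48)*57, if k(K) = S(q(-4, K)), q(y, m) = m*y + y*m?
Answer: 1994544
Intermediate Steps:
q(y, m) = 2*m*y (q(y, m) = m*y + m*y = 2*m*y)
S(g) = (5 + g)**2 (S(g) = ((g + 3) + 2)**2 = ((3 + g) + 2)**2 = (5 + g)**2)
k(K) = (5 - 8*K)**2 (k(K) = (5 + 2*K*(-4))**2 = (5 - 8*K)**2)
(k(4)*48)*57 = ((5 - 8*4)**2*48)*57 = ((5 - 32)**2*48)*57 = ((-27)**2*48)*57 = (729*48)*57 = 34992*57 = 1994544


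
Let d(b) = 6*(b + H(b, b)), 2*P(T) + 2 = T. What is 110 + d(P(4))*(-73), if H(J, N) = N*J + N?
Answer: -1204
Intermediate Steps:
H(J, N) = N + J*N (H(J, N) = J*N + N = N + J*N)
P(T) = -1 + T/2
d(b) = 6*b + 6*b*(1 + b) (d(b) = 6*(b + b*(1 + b)) = 6*b + 6*b*(1 + b))
110 + d(P(4))*(-73) = 110 + (6*(-1 + (1/2)*4)*(2 + (-1 + (1/2)*4)))*(-73) = 110 + (6*(-1 + 2)*(2 + (-1 + 2)))*(-73) = 110 + (6*1*(2 + 1))*(-73) = 110 + (6*1*3)*(-73) = 110 + 18*(-73) = 110 - 1314 = -1204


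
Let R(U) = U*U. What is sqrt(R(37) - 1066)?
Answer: sqrt(303) ≈ 17.407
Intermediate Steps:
R(U) = U**2
sqrt(R(37) - 1066) = sqrt(37**2 - 1066) = sqrt(1369 - 1066) = sqrt(303)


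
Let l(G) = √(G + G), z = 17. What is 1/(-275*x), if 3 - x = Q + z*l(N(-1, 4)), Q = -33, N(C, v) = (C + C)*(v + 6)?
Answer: -9/883850 - 17*I*√10/1767700 ≈ -1.0183e-5 - 3.0412e-5*I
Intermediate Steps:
N(C, v) = 2*C*(6 + v) (N(C, v) = (2*C)*(6 + v) = 2*C*(6 + v))
l(G) = √2*√G (l(G) = √(2*G) = √2*√G)
x = 36 - 34*I*√10 (x = 3 - (-33 + 17*(√2*√(2*(-1)*(6 + 4)))) = 3 - (-33 + 17*(√2*√(2*(-1)*10))) = 3 - (-33 + 17*(√2*√(-20))) = 3 - (-33 + 17*(√2*(2*I*√5))) = 3 - (-33 + 17*(2*I*√10)) = 3 - (-33 + 34*I*√10) = 3 + (33 - 34*I*√10) = 36 - 34*I*√10 ≈ 36.0 - 107.52*I)
1/(-275*x) = 1/(-275*(36 - 34*I*√10)) = 1/(-9900 + 9350*I*√10)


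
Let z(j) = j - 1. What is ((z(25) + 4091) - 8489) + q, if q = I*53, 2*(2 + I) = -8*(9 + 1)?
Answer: -6600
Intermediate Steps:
z(j) = -1 + j
I = -42 (I = -2 + (-8*(9 + 1))/2 = -2 + (-8*10)/2 = -2 + (½)*(-80) = -2 - 40 = -42)
q = -2226 (q = -42*53 = -2226)
((z(25) + 4091) - 8489) + q = (((-1 + 25) + 4091) - 8489) - 2226 = ((24 + 4091) - 8489) - 2226 = (4115 - 8489) - 2226 = -4374 - 2226 = -6600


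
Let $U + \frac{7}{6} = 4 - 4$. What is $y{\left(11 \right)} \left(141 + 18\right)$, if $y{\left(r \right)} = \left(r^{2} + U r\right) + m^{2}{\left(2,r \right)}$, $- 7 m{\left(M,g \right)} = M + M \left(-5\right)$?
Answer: $\frac{1705805}{98} \approx 17406.0$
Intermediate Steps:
$U = - \frac{7}{6}$ ($U = - \frac{7}{6} + \left(4 - 4\right) = - \frac{7}{6} + 0 = - \frac{7}{6} \approx -1.1667$)
$m{\left(M,g \right)} = \frac{4 M}{7}$ ($m{\left(M,g \right)} = - \frac{M + M \left(-5\right)}{7} = - \frac{M - 5 M}{7} = - \frac{\left(-4\right) M}{7} = \frac{4 M}{7}$)
$y{\left(r \right)} = \frac{64}{49} + r^{2} - \frac{7 r}{6}$ ($y{\left(r \right)} = \left(r^{2} - \frac{7 r}{6}\right) + \left(\frac{4}{7} \cdot 2\right)^{2} = \left(r^{2} - \frac{7 r}{6}\right) + \left(\frac{8}{7}\right)^{2} = \left(r^{2} - \frac{7 r}{6}\right) + \frac{64}{49} = \frac{64}{49} + r^{2} - \frac{7 r}{6}$)
$y{\left(11 \right)} \left(141 + 18\right) = \left(\frac{64}{49} + 11^{2} - \frac{77}{6}\right) \left(141 + 18\right) = \left(\frac{64}{49} + 121 - \frac{77}{6}\right) 159 = \frac{32185}{294} \cdot 159 = \frac{1705805}{98}$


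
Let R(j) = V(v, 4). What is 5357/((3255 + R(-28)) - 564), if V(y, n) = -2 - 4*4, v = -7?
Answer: 487/243 ≈ 2.0041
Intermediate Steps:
V(y, n) = -18 (V(y, n) = -2 - 16 = -18)
R(j) = -18
5357/((3255 + R(-28)) - 564) = 5357/((3255 - 18) - 564) = 5357/(3237 - 564) = 5357/2673 = 5357*(1/2673) = 487/243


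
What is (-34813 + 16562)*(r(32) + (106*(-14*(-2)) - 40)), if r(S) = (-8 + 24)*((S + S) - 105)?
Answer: -41466272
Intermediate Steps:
r(S) = -1680 + 32*S (r(S) = 16*(2*S - 105) = 16*(-105 + 2*S) = -1680 + 32*S)
(-34813 + 16562)*(r(32) + (106*(-14*(-2)) - 40)) = (-34813 + 16562)*((-1680 + 32*32) + (106*(-14*(-2)) - 40)) = -18251*((-1680 + 1024) + (106*28 - 40)) = -18251*(-656 + (2968 - 40)) = -18251*(-656 + 2928) = -18251*2272 = -41466272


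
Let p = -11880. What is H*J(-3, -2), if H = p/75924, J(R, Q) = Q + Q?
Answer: 440/703 ≈ 0.62589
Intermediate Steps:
J(R, Q) = 2*Q
H = -110/703 (H = -11880/75924 = -11880*1/75924 = -110/703 ≈ -0.15647)
H*J(-3, -2) = -220*(-2)/703 = -110/703*(-4) = 440/703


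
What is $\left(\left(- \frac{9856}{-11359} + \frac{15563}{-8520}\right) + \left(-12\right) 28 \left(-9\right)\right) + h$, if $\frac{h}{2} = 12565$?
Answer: $\frac{2724614149723}{96778680} \approx 28153.0$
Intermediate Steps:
$h = 25130$ ($h = 2 \cdot 12565 = 25130$)
$\left(\left(- \frac{9856}{-11359} + \frac{15563}{-8520}\right) + \left(-12\right) 28 \left(-9\right)\right) + h = \left(\left(- \frac{9856}{-11359} + \frac{15563}{-8520}\right) + \left(-12\right) 28 \left(-9\right)\right) + 25130 = \left(\left(\left(-9856\right) \left(- \frac{1}{11359}\right) + 15563 \left(- \frac{1}{8520}\right)\right) - -3024\right) + 25130 = \left(\left(\frac{9856}{11359} - \frac{15563}{8520}\right) + 3024\right) + 25130 = \left(- \frac{92806997}{96778680} + 3024\right) + 25130 = \frac{292565921323}{96778680} + 25130 = \frac{2724614149723}{96778680}$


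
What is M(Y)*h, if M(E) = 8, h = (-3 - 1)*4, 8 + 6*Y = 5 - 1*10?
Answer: -128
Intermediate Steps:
Y = -13/6 (Y = -4/3 + (5 - 1*10)/6 = -4/3 + (5 - 10)/6 = -4/3 + (⅙)*(-5) = -4/3 - ⅚ = -13/6 ≈ -2.1667)
h = -16 (h = -4*4 = -16)
M(Y)*h = 8*(-16) = -128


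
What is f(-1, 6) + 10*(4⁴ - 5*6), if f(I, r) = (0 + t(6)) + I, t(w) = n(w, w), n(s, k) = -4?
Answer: 2255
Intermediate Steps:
t(w) = -4
f(I, r) = -4 + I (f(I, r) = (0 - 4) + I = -4 + I)
f(-1, 6) + 10*(4⁴ - 5*6) = (-4 - 1) + 10*(4⁴ - 5*6) = -5 + 10*(256 - 30) = -5 + 10*226 = -5 + 2260 = 2255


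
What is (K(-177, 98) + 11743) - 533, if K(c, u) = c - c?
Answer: 11210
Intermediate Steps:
K(c, u) = 0
(K(-177, 98) + 11743) - 533 = (0 + 11743) - 533 = 11743 - 533 = 11210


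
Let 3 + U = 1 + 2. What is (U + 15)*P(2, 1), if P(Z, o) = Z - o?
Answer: 15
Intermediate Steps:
U = 0 (U = -3 + (1 + 2) = -3 + 3 = 0)
(U + 15)*P(2, 1) = (0 + 15)*(2 - 1*1) = 15*(2 - 1) = 15*1 = 15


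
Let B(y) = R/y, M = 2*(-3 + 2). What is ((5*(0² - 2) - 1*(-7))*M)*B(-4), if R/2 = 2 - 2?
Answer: 0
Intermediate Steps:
M = -2 (M = 2*(-1) = -2)
R = 0 (R = 2*(2 - 2) = 2*0 = 0)
B(y) = 0 (B(y) = 0/y = 0)
((5*(0² - 2) - 1*(-7))*M)*B(-4) = ((5*(0² - 2) - 1*(-7))*(-2))*0 = ((5*(0 - 2) + 7)*(-2))*0 = ((5*(-2) + 7)*(-2))*0 = ((-10 + 7)*(-2))*0 = -3*(-2)*0 = 6*0 = 0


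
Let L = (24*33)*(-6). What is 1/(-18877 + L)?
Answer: -1/23629 ≈ -4.2321e-5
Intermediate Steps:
L = -4752 (L = 792*(-6) = -4752)
1/(-18877 + L) = 1/(-18877 - 4752) = 1/(-23629) = -1/23629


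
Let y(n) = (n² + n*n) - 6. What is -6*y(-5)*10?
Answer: -2640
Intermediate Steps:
y(n) = -6 + 2*n² (y(n) = (n² + n²) - 6 = 2*n² - 6 = -6 + 2*n²)
-6*y(-5)*10 = -6*(-6 + 2*(-5)²)*10 = -6*(-6 + 2*25)*10 = -6*(-6 + 50)*10 = -6*44*10 = -264*10 = -2640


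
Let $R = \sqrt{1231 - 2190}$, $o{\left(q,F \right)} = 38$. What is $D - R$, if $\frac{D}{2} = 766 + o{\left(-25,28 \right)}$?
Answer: $1608 - i \sqrt{959} \approx 1608.0 - 30.968 i$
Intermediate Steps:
$R = i \sqrt{959}$ ($R = \sqrt{-959} = i \sqrt{959} \approx 30.968 i$)
$D = 1608$ ($D = 2 \left(766 + 38\right) = 2 \cdot 804 = 1608$)
$D - R = 1608 - i \sqrt{959}$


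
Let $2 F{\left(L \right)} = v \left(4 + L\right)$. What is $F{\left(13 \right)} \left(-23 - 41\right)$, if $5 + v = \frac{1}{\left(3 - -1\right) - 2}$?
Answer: $2448$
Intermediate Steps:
$v = - \frac{9}{2}$ ($v = -5 + \frac{1}{\left(3 - -1\right) - 2} = -5 + \frac{1}{\left(3 + 1\right) - 2} = -5 + \frac{1}{4 - 2} = -5 + \frac{1}{2} = - \frac{9}{2} \approx -4.5$)
$F{\left(L \right)} = -9 - \frac{9 L}{4}$ ($F{\left(L \right)} = \frac{\left(- \frac{9}{2}\right) \left(4 + L\right)}{2} = \frac{-18 - \frac{9 L}{2}}{2} = -9 - \frac{9 L}{4}$)
$F{\left(13 \right)} \left(-23 - 41\right) = \left(-9 - \frac{117}{4}\right) \left(-23 - 41\right) = \left(-9 - \frac{117}{4}\right) \left(-64\right) = \left(- \frac{153}{4}\right) \left(-64\right) = 2448$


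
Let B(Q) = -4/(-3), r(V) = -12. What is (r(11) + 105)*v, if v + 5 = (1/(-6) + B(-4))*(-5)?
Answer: -2015/2 ≈ -1007.5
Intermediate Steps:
B(Q) = 4/3 (B(Q) = -4*(-⅓) = 4/3)
v = -65/6 (v = -5 + (1/(-6) + 4/3)*(-5) = -5 + (-⅙ + 4/3)*(-5) = -5 + (7/6)*(-5) = -5 - 35/6 = -65/6 ≈ -10.833)
(r(11) + 105)*v = (-12 + 105)*(-65/6) = 93*(-65/6) = -2015/2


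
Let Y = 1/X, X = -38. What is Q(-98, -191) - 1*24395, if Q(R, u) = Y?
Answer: -927011/38 ≈ -24395.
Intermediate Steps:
Y = -1/38 (Y = 1/(-38) = -1/38 ≈ -0.026316)
Q(R, u) = -1/38
Q(-98, -191) - 1*24395 = -1/38 - 1*24395 = -1/38 - 24395 = -927011/38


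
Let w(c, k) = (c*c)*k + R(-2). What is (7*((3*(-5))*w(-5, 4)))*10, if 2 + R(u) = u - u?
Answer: -102900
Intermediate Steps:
R(u) = -2 (R(u) = -2 + (u - u) = -2 + 0 = -2)
w(c, k) = -2 + k*c**2 (w(c, k) = (c*c)*k - 2 = c**2*k - 2 = k*c**2 - 2 = -2 + k*c**2)
(7*((3*(-5))*w(-5, 4)))*10 = (7*((3*(-5))*(-2 + 4*(-5)**2)))*10 = (7*(-15*(-2 + 4*25)))*10 = (7*(-15*(-2 + 100)))*10 = (7*(-15*98))*10 = (7*(-1470))*10 = -10290*10 = -102900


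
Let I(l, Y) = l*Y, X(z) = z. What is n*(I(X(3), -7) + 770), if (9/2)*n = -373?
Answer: -558754/9 ≈ -62084.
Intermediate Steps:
n = -746/9 (n = (2/9)*(-373) = -746/9 ≈ -82.889)
I(l, Y) = Y*l
n*(I(X(3), -7) + 770) = -746*(-7*3 + 770)/9 = -746*(-21 + 770)/9 = -746/9*749 = -558754/9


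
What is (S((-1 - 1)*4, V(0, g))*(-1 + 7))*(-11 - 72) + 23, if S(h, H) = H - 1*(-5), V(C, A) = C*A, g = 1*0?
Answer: -2467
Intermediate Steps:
g = 0
V(C, A) = A*C
S(h, H) = 5 + H (S(h, H) = H + 5 = 5 + H)
(S((-1 - 1)*4, V(0, g))*(-1 + 7))*(-11 - 72) + 23 = ((5 + 0*0)*(-1 + 7))*(-11 - 72) + 23 = ((5 + 0)*6)*(-83) + 23 = (5*6)*(-83) + 23 = 30*(-83) + 23 = -2490 + 23 = -2467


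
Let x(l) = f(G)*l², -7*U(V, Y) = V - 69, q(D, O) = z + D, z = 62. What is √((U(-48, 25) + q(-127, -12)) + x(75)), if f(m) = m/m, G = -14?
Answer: √273259/7 ≈ 74.677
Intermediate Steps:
q(D, O) = 62 + D
f(m) = 1
U(V, Y) = 69/7 - V/7 (U(V, Y) = -(V - 69)/7 = -(-69 + V)/7 = 69/7 - V/7)
x(l) = l² (x(l) = 1*l² = l²)
√((U(-48, 25) + q(-127, -12)) + x(75)) = √(((69/7 - ⅐*(-48)) + (62 - 127)) + 75²) = √(((69/7 + 48/7) - 65) + 5625) = √((117/7 - 65) + 5625) = √(-338/7 + 5625) = √(39037/7) = √273259/7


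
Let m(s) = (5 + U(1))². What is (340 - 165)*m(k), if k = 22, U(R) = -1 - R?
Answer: 1575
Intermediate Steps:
m(s) = 9 (m(s) = (5 + (-1 - 1*1))² = (5 + (-1 - 1))² = (5 - 2)² = 3² = 9)
(340 - 165)*m(k) = (340 - 165)*9 = 175*9 = 1575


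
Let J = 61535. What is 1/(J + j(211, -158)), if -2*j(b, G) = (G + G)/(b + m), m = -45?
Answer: 83/5107484 ≈ 1.6251e-5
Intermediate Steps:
j(b, G) = -G/(-45 + b) (j(b, G) = -(G + G)/(2*(b - 45)) = -2*G/(2*(-45 + b)) = -G/(-45 + b))
1/(J + j(211, -158)) = 1/(61535 - 1*(-158)/(-45 + 211)) = 1/(61535 - 1*(-158)/166) = 1/(61535 - 1*(-158)*1/166) = 1/(61535 + 79/83) = 1/(5107484/83) = 83/5107484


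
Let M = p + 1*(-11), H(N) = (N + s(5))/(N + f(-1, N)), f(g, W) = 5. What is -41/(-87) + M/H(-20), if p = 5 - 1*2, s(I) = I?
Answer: -655/87 ≈ -7.5287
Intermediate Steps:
p = 3 (p = 5 - 2 = 3)
H(N) = 1 (H(N) = (N + 5)/(N + 5) = (5 + N)/(5 + N) = 1)
M = -8 (M = 3 + 1*(-11) = 3 - 11 = -8)
-41/(-87) + M/H(-20) = -41/(-87) - 8/1 = -41*(-1/87) - 8*1 = 41/87 - 8 = -655/87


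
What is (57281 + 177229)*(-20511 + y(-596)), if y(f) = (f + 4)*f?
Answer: 77932597710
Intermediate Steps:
y(f) = f*(4 + f) (y(f) = (4 + f)*f = f*(4 + f))
(57281 + 177229)*(-20511 + y(-596)) = (57281 + 177229)*(-20511 - 596*(4 - 596)) = 234510*(-20511 - 596*(-592)) = 234510*(-20511 + 352832) = 234510*332321 = 77932597710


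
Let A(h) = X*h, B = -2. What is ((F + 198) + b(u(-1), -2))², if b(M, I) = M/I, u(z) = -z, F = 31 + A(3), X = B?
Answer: 198025/4 ≈ 49506.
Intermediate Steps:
X = -2
A(h) = -2*h
F = 25 (F = 31 - 2*3 = 31 - 6 = 25)
b(M, I) = M/I
((F + 198) + b(u(-1), -2))² = ((25 + 198) - 1*(-1)/(-2))² = (223 + 1*(-½))² = (223 - ½)² = (445/2)² = 198025/4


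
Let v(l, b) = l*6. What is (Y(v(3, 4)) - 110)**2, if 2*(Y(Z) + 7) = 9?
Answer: 50625/4 ≈ 12656.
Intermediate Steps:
v(l, b) = 6*l
Y(Z) = -5/2 (Y(Z) = -7 + (1/2)*9 = -7 + 9/2 = -5/2)
(Y(v(3, 4)) - 110)**2 = (-5/2 - 110)**2 = (-225/2)**2 = 50625/4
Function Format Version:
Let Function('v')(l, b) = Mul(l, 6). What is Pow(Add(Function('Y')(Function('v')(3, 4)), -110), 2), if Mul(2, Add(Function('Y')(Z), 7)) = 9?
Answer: Rational(50625, 4) ≈ 12656.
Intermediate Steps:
Function('v')(l, b) = Mul(6, l)
Function('Y')(Z) = Rational(-5, 2) (Function('Y')(Z) = Add(-7, Mul(Rational(1, 2), 9)) = Add(-7, Rational(9, 2)) = Rational(-5, 2))
Pow(Add(Function('Y')(Function('v')(3, 4)), -110), 2) = Pow(Add(Rational(-5, 2), -110), 2) = Pow(Rational(-225, 2), 2) = Rational(50625, 4)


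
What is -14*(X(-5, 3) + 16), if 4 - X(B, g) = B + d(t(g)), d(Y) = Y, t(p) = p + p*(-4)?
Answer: -476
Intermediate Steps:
t(p) = -3*p (t(p) = p - 4*p = -3*p)
X(B, g) = 4 - B + 3*g (X(B, g) = 4 - (B - 3*g) = 4 + (-B + 3*g) = 4 - B + 3*g)
-14*(X(-5, 3) + 16) = -14*((4 - 1*(-5) + 3*3) + 16) = -14*((4 + 5 + 9) + 16) = -14*(18 + 16) = -14*34 = -476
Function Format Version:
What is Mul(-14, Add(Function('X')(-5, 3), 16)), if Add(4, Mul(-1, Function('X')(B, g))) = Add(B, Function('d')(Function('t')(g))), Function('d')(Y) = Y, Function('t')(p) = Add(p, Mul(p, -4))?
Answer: -476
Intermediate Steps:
Function('t')(p) = Mul(-3, p) (Function('t')(p) = Add(p, Mul(-4, p)) = Mul(-3, p))
Function('X')(B, g) = Add(4, Mul(-1, B), Mul(3, g)) (Function('X')(B, g) = Add(4, Mul(-1, Add(B, Mul(-3, g)))) = Add(4, Add(Mul(-1, B), Mul(3, g))) = Add(4, Mul(-1, B), Mul(3, g)))
Mul(-14, Add(Function('X')(-5, 3), 16)) = Mul(-14, Add(Add(4, Mul(-1, -5), Mul(3, 3)), 16)) = Mul(-14, Add(Add(4, 5, 9), 16)) = Mul(-14, Add(18, 16)) = Mul(-14, 34) = -476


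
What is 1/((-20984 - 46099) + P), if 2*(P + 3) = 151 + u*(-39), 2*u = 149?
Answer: -4/273853 ≈ -1.4606e-5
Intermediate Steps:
u = 149/2 (u = (½)*149 = 149/2 ≈ 74.500)
P = -5521/4 (P = -3 + (151 + (149/2)*(-39))/2 = -3 + (151 - 5811/2)/2 = -3 + (½)*(-5509/2) = -3 - 5509/4 = -5521/4 ≈ -1380.3)
1/((-20984 - 46099) + P) = 1/((-20984 - 46099) - 5521/4) = 1/(-67083 - 5521/4) = 1/(-273853/4) = -4/273853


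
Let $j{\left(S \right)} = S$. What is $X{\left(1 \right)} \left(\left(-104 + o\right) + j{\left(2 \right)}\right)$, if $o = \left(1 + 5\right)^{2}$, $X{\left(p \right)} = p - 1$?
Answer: $0$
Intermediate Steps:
$X{\left(p \right)} = -1 + p$
$o = 36$ ($o = 6^{2} = 36$)
$X{\left(1 \right)} \left(\left(-104 + o\right) + j{\left(2 \right)}\right) = \left(-1 + 1\right) \left(\left(-104 + 36\right) + 2\right) = 0 \left(-68 + 2\right) = 0 \left(-66\right) = 0$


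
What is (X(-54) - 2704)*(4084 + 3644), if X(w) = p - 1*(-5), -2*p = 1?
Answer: -20861736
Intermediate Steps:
p = -½ (p = -½*1 = -½ ≈ -0.50000)
X(w) = 9/2 (X(w) = -½ - 1*(-5) = -½ + 5 = 9/2)
(X(-54) - 2704)*(4084 + 3644) = (9/2 - 2704)*(4084 + 3644) = -5399/2*7728 = -20861736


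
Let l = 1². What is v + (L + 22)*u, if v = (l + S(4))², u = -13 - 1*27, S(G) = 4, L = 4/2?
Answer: -935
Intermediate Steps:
L = 2 (L = 4*(½) = 2)
u = -40 (u = -13 - 27 = -40)
l = 1
v = 25 (v = (1 + 4)² = 5² = 25)
v + (L + 22)*u = 25 + (2 + 22)*(-40) = 25 + 24*(-40) = 25 - 960 = -935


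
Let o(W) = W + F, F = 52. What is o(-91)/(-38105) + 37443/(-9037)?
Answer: -203773296/49193555 ≈ -4.1423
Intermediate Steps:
o(W) = 52 + W (o(W) = W + 52 = 52 + W)
o(-91)/(-38105) + 37443/(-9037) = (52 - 91)/(-38105) + 37443/(-9037) = -39*(-1/38105) + 37443*(-1/9037) = 39/38105 - 5349/1291 = -203773296/49193555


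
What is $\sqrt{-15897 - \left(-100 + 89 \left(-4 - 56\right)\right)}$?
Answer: $i \sqrt{10457} \approx 102.26 i$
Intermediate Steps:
$\sqrt{-15897 - \left(-100 + 89 \left(-4 - 56\right)\right)} = \sqrt{-15897 + \left(\left(-89\right) \left(-60\right) + 100\right)} = \sqrt{-15897 + \left(5340 + 100\right)} = \sqrt{-15897 + 5440} = \sqrt{-10457} = i \sqrt{10457}$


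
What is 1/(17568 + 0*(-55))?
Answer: 1/17568 ≈ 5.6922e-5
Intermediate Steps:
1/(17568 + 0*(-55)) = 1/(17568 + 0) = 1/17568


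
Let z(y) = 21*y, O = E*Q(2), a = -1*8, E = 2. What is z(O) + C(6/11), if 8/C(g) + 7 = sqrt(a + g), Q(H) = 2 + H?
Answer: 103712/621 - 8*I*sqrt(902)/621 ≈ 167.01 - 0.3869*I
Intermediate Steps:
a = -8
C(g) = 8/(-7 + sqrt(-8 + g))
O = 8 (O = 2*(2 + 2) = 2*4 = 8)
z(O) + C(6/11) = 21*8 + 8/(-7 + sqrt(-8 + 6/11)) = 168 + 8/(-7 + sqrt(-8 + 6*(1/11))) = 168 + 8/(-7 + sqrt(-8 + 6/11)) = 168 + 8/(-7 + sqrt(-82/11)) = 168 + 8/(-7 + I*sqrt(902)/11)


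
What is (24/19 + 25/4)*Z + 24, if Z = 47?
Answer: 28661/76 ≈ 377.12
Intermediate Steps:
(24/19 + 25/4)*Z + 24 = (24/19 + 25/4)*47 + 24 = (571/76)*47 + 24 = 26837/76 + 24 = 28661/76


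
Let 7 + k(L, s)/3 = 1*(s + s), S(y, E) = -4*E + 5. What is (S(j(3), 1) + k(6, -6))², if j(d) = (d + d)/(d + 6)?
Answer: 3136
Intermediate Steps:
j(d) = 2*d/(6 + d) (j(d) = (2*d)/(6 + d) = 2*d/(6 + d))
S(y, E) = 5 - 4*E
k(L, s) = -21 + 6*s (k(L, s) = -21 + 3*(1*(s + s)) = -21 + 3*(1*(2*s)) = -21 + 3*(2*s) = -21 + 6*s)
(S(j(3), 1) + k(6, -6))² = ((5 - 4*1) + (-21 + 6*(-6)))² = ((5 - 4) + (-21 - 36))² = (1 - 57)² = (-56)² = 3136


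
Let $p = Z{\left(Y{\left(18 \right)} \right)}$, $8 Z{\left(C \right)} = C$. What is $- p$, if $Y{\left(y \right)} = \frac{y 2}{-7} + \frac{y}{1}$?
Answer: $- \frac{45}{28} \approx -1.6071$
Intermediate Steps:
$Y{\left(y \right)} = \frac{5 y}{7}$ ($Y{\left(y \right)} = 2 y \left(- \frac{1}{7}\right) + y 1 = - \frac{2 y}{7} + y = \frac{5 y}{7}$)
$Z{\left(C \right)} = \frac{C}{8}$
$p = \frac{45}{28}$ ($p = \frac{\frac{5}{7} \cdot 18}{8} = \frac{1}{8} \cdot \frac{90}{7} = \frac{45}{28} \approx 1.6071$)
$- p = \left(-1\right) \frac{45}{28} = - \frac{45}{28}$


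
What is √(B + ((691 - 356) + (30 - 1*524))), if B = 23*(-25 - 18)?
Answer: 2*I*√287 ≈ 33.882*I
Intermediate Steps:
B = -989 (B = 23*(-43) = -989)
√(B + ((691 - 356) + (30 - 1*524))) = √(-989 + ((691 - 356) + (30 - 1*524))) = √(-989 + (335 + (30 - 524))) = √(-989 + (335 - 494)) = √(-989 - 159) = √(-1148) = 2*I*√287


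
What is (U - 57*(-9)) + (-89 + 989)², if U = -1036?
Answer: 809477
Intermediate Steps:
(U - 57*(-9)) + (-89 + 989)² = (-1036 - 57*(-9)) + (-89 + 989)² = (-1036 + 513) + 900² = -523 + 810000 = 809477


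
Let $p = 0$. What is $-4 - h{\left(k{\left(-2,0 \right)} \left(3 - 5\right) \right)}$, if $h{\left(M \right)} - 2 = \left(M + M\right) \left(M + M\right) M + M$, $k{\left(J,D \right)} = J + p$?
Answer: $-266$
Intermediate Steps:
$k{\left(J,D \right)} = J$ ($k{\left(J,D \right)} = J + 0 = J$)
$h{\left(M \right)} = 2 + M + 4 M^{3}$ ($h{\left(M \right)} = 2 + \left(\left(M + M\right) \left(M + M\right) M + M\right) = 2 + \left(2 M 2 M M + M\right) = 2 + \left(4 M^{2} M + M\right) = 2 + \left(4 M^{3} + M\right) = 2 + \left(M + 4 M^{3}\right) = 2 + M + 4 M^{3}$)
$-4 - h{\left(k{\left(-2,0 \right)} \left(3 - 5\right) \right)} = -4 - \left(2 - 2 \left(3 - 5\right) + 4 \left(- 2 \left(3 - 5\right)\right)^{3}\right) = -4 - \left(2 - -4 + 4 \left(\left(-2\right) \left(-2\right)\right)^{3}\right) = -4 - \left(2 + 4 + 4 \cdot 4^{3}\right) = -4 - \left(2 + 4 + 4 \cdot 64\right) = -4 - \left(2 + 4 + 256\right) = -4 - 262 = -266$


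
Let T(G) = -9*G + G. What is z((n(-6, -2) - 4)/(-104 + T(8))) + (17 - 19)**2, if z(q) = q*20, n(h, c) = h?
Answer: 109/21 ≈ 5.1905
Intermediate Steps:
T(G) = -8*G
z(q) = 20*q
z((n(-6, -2) - 4)/(-104 + T(8))) + (17 - 19)**2 = 20*((-6 - 4)/(-104 - 8*8)) + (17 - 19)**2 = 20*(-10/(-104 - 64)) + (-2)**2 = 20*(-10/(-168)) + 4 = 20*(-10*(-1/168)) + 4 = 20*(5/84) + 4 = 25/21 + 4 = 109/21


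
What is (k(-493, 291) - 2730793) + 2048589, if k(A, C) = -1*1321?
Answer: -683525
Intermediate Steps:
k(A, C) = -1321
(k(-493, 291) - 2730793) + 2048589 = (-1321 - 2730793) + 2048589 = -2732114 + 2048589 = -683525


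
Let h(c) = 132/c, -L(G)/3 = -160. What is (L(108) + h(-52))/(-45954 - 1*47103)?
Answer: -2069/403247 ≈ -0.0051308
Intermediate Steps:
L(G) = 480 (L(G) = -3*(-160) = 480)
(L(108) + h(-52))/(-45954 - 1*47103) = (480 + 132/(-52))/(-45954 - 1*47103) = (480 + 132*(-1/52))/(-45954 - 47103) = (480 - 33/13)/(-93057) = (6207/13)*(-1/93057) = -2069/403247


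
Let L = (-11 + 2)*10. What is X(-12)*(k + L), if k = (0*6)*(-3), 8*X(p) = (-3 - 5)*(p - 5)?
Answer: -1530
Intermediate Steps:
X(p) = 5 - p (X(p) = ((-3 - 5)*(p - 5))/8 = (-8*(-5 + p))/8 = (40 - 8*p)/8 = 5 - p)
L = -90 (L = -9*10 = -90)
k = 0 (k = 0*(-3) = 0)
X(-12)*(k + L) = (5 - 1*(-12))*(0 - 90) = (5 + 12)*(-90) = 17*(-90) = -1530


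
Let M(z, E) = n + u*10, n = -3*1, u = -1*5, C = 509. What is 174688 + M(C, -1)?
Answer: 174635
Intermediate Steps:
u = -5
n = -3
M(z, E) = -53 (M(z, E) = -3 - 5*10 = -3 - 50 = -53)
174688 + M(C, -1) = 174688 - 53 = 174635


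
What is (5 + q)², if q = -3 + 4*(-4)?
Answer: 196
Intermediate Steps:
q = -19 (q = -3 - 16 = -19)
(5 + q)² = (5 - 19)² = (-14)² = 196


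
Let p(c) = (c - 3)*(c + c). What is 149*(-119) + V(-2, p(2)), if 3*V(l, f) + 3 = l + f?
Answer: -17734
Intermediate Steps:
p(c) = 2*c*(-3 + c) (p(c) = (-3 + c)*(2*c) = 2*c*(-3 + c))
V(l, f) = -1 + f/3 + l/3 (V(l, f) = -1 + (l + f)/3 = -1 + (f + l)/3 = -1 + (f/3 + l/3) = -1 + f/3 + l/3)
149*(-119) + V(-2, p(2)) = 149*(-119) + (-1 + (2*2*(-3 + 2))/3 + (⅓)*(-2)) = -17731 + (-1 + (2*2*(-1))/3 - ⅔) = -17731 + (-1 + (⅓)*(-4) - ⅔) = -17731 + (-1 - 4/3 - ⅔) = -17731 - 3 = -17734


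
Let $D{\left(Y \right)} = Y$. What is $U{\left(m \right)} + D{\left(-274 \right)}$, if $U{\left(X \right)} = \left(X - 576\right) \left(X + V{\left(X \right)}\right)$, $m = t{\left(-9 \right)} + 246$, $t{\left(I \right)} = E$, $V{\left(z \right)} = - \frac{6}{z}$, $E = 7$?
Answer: $- \frac{20742291}{253} \approx -81985.0$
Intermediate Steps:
$t{\left(I \right)} = 7$
$m = 253$ ($m = 7 + 246 = 253$)
$U{\left(X \right)} = \left(-576 + X\right) \left(X - \frac{6}{X}\right)$ ($U{\left(X \right)} = \left(X - 576\right) \left(X - \frac{6}{X}\right) = \left(-576 + X\right) \left(X - \frac{6}{X}\right)$)
$U{\left(m \right)} + D{\left(-274 \right)} = \left(-6 + 253^{2} - 145728 + \frac{3456}{253}\right) - 274 = \left(-6 + 64009 - 145728 + 3456 \cdot \frac{1}{253}\right) - 274 = \left(-6 + 64009 - 145728 + \frac{3456}{253}\right) - 274 = - \frac{20672969}{253} - 274 = - \frac{20742291}{253}$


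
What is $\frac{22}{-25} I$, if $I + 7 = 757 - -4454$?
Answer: $- \frac{114488}{25} \approx -4579.5$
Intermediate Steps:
$I = 5204$ ($I = -7 + \left(757 - -4454\right) = -7 + \left(757 + 4454\right) = -7 + 5211 = 5204$)
$\frac{22}{-25} I = \frac{22}{-25} \cdot 5204 = 22 \left(- \frac{1}{25}\right) 5204 = \left(- \frac{22}{25}\right) 5204 = - \frac{114488}{25}$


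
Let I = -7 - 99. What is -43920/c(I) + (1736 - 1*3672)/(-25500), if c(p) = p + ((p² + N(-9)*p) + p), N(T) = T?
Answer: -137096324/38179875 ≈ -3.5908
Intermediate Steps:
I = -106
c(p) = p² - 7*p (c(p) = p + ((p² - 9*p) + p) = p + (p² - 8*p) = p² - 7*p)
-43920/c(I) + (1736 - 1*3672)/(-25500) = -43920*(-1/(106*(-7 - 106))) + (1736 - 1*3672)/(-25500) = -43920/((-106*(-113))) + (1736 - 3672)*(-1/25500) = -43920/11978 - 1936*(-1/25500) = -43920*1/11978 + 484/6375 = -21960/5989 + 484/6375 = -137096324/38179875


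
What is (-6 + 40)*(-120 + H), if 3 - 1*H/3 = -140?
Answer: 10506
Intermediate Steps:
H = 429 (H = 9 - 3*(-140) = 9 + 420 = 429)
(-6 + 40)*(-120 + H) = (-6 + 40)*(-120 + 429) = 34*309 = 10506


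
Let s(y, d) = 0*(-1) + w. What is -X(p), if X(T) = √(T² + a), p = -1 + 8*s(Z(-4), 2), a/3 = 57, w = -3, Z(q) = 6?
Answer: -2*√199 ≈ -28.213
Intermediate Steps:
a = 171 (a = 3*57 = 171)
s(y, d) = -3 (s(y, d) = 0*(-1) - 3 = 0 - 3 = -3)
p = -25 (p = -1 + 8*(-3) = -1 - 24 = -25)
X(T) = √(171 + T²) (X(T) = √(T² + 171) = √(171 + T²))
-X(p) = -√(171 + (-25)²) = -√(171 + 625) = -√796 = -2*√199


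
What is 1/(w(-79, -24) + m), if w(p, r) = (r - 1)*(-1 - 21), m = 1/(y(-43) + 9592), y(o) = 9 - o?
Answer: 9644/5304201 ≈ 0.0018182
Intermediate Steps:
m = 1/9644 (m = 1/((9 - 1*(-43)) + 9592) = 1/((9 + 43) + 9592) = 1/(52 + 9592) = 1/9644 ≈ 0.00010369)
w(p, r) = 22 - 22*r (w(p, r) = (-1 + r)*(-22) = 22 - 22*r)
1/(w(-79, -24) + m) = 1/((22 - 22*(-24)) + 1/9644) = 1/((22 + 528) + 1/9644) = 1/(550 + 1/9644) = 1/(5304201/9644) = 9644/5304201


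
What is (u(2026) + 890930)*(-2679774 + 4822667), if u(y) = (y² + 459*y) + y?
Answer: 12702139688438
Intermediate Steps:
u(y) = y² + 460*y
(u(2026) + 890930)*(-2679774 + 4822667) = (2026*(460 + 2026) + 890930)*(-2679774 + 4822667) = (2026*2486 + 890930)*2142893 = (5036636 + 890930)*2142893 = 5927566*2142893 = 12702139688438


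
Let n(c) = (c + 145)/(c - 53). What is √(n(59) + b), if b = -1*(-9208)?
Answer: √9242 ≈ 96.135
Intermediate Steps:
n(c) = (145 + c)/(-53 + c)
b = 9208
√(n(59) + b) = √((145 + 59)/(-53 + 59) + 9208) = √(204/6 + 9208) = √((⅙)*204 + 9208) = √(34 + 9208) = √9242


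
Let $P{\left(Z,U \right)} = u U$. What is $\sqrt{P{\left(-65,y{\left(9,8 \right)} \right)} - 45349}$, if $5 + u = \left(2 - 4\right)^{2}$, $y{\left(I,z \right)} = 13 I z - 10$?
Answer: $5 i \sqrt{1851} \approx 215.12 i$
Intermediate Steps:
$y{\left(I,z \right)} = -10 + 13 I z$ ($y{\left(I,z \right)} = 13 I z - 10 = -10 + 13 I z$)
$u = -1$ ($u = -5 + \left(2 - 4\right)^{2} = -5 + \left(-2\right)^{2} = -5 + 4 = -1$)
$P{\left(Z,U \right)} = - U$
$\sqrt{P{\left(-65,y{\left(9,8 \right)} \right)} - 45349} = \sqrt{- (-10 + 13 \cdot 9 \cdot 8) - 45349} = \sqrt{- (-10 + 936) - 45349} = \sqrt{\left(-1\right) 926 - 45349} = \sqrt{-926 - 45349} = \sqrt{-46275} = 5 i \sqrt{1851}$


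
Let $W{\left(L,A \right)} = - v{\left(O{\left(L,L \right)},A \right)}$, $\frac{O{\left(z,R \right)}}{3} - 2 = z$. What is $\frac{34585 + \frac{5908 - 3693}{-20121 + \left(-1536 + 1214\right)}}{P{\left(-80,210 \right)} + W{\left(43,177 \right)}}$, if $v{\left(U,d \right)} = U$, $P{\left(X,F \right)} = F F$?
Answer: $\frac{15711532}{19972811} \approx 0.78665$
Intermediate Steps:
$P{\left(X,F \right)} = F^{2}$
$O{\left(z,R \right)} = 6 + 3 z$
$W{\left(L,A \right)} = -6 - 3 L$ ($W{\left(L,A \right)} = - (6 + 3 L) = -6 - 3 L$)
$\frac{34585 + \frac{5908 - 3693}{-20121 + \left(-1536 + 1214\right)}}{P{\left(-80,210 \right)} + W{\left(43,177 \right)}} = \frac{34585 + \frac{5908 - 3693}{-20121 + \left(-1536 + 1214\right)}}{210^{2} - 135} = \frac{34585 + \frac{2215}{-20121 - 322}}{44100 - 135} = \frac{34585 + \frac{2215}{-20443}}{44100 - 135} = \frac{34585 + 2215 \left(- \frac{1}{20443}\right)}{43965} = \left(34585 - \frac{2215}{20443}\right) \frac{1}{43965} = \frac{707018940}{20443} \cdot \frac{1}{43965} = \frac{15711532}{19972811}$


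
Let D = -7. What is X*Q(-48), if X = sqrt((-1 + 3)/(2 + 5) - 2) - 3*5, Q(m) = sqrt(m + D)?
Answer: I*sqrt(55)*(-105 + 2*I*sqrt(21))/7 ≈ -9.7101 - 111.24*I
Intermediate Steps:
Q(m) = sqrt(-7 + m) (Q(m) = sqrt(m - 7) = sqrt(-7 + m))
X = -15 + 2*I*sqrt(21)/7 (X = sqrt(2/7 - 2) - 15 = sqrt(-12/7) - 15 = 2*I*sqrt(21)/7 - 15 = -15 + 2*I*sqrt(21)/7 ≈ -15.0 + 1.3093*I)
X*Q(-48) = (-15 + 2*I*sqrt(21)/7)*sqrt(-7 - 48) = (-15 + 2*I*sqrt(21)/7)*sqrt(-55) = (-15 + 2*I*sqrt(21)/7)*(I*sqrt(55)) = I*sqrt(55)*(-15 + 2*I*sqrt(21)/7)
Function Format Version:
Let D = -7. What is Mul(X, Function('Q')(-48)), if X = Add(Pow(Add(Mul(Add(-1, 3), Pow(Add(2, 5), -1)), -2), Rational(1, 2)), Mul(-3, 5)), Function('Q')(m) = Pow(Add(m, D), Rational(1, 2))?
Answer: Mul(Rational(1, 7), I, Pow(55, Rational(1, 2)), Add(-105, Mul(2, I, Pow(21, Rational(1, 2))))) ≈ Add(-9.7101, Mul(-111.24, I))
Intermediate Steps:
Function('Q')(m) = Pow(Add(-7, m), Rational(1, 2)) (Function('Q')(m) = Pow(Add(m, -7), Rational(1, 2)) = Pow(Add(-7, m), Rational(1, 2)))
X = Add(-15, Mul(Rational(2, 7), I, Pow(21, Rational(1, 2)))) (X = Add(Pow(Add(Mul(2, Pow(7, -1)), -2), Rational(1, 2)), -15) = Add(Pow(Add(Mul(2, Rational(1, 7)), -2), Rational(1, 2)), -15) = Add(Pow(Add(Rational(2, 7), -2), Rational(1, 2)), -15) = Add(Pow(Rational(-12, 7), Rational(1, 2)), -15) = Add(Mul(Rational(2, 7), I, Pow(21, Rational(1, 2))), -15) = Add(-15, Mul(Rational(2, 7), I, Pow(21, Rational(1, 2)))) ≈ Add(-15.000, Mul(1.3093, I)))
Mul(X, Function('Q')(-48)) = Mul(Add(-15, Mul(Rational(2, 7), I, Pow(21, Rational(1, 2)))), Pow(Add(-7, -48), Rational(1, 2))) = Mul(Add(-15, Mul(Rational(2, 7), I, Pow(21, Rational(1, 2)))), Pow(-55, Rational(1, 2))) = Mul(Add(-15, Mul(Rational(2, 7), I, Pow(21, Rational(1, 2)))), Mul(I, Pow(55, Rational(1, 2)))) = Mul(I, Pow(55, Rational(1, 2)), Add(-15, Mul(Rational(2, 7), I, Pow(21, Rational(1, 2)))))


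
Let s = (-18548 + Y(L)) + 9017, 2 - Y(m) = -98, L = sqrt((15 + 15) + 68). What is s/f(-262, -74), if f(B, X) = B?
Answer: 9431/262 ≈ 35.996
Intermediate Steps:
L = 7*sqrt(2) (L = sqrt(30 + 68) = sqrt(98) = 7*sqrt(2) ≈ 9.8995)
Y(m) = 100 (Y(m) = 2 - 1*(-98) = 2 + 98 = 100)
s = -9431 (s = (-18548 + 100) + 9017 = -18448 + 9017 = -9431)
s/f(-262, -74) = -9431/(-262) = -9431*(-1/262) = 9431/262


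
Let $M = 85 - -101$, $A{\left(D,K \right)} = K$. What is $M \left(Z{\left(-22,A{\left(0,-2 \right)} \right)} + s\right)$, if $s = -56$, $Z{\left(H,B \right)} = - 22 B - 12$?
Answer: $-4464$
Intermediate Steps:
$Z{\left(H,B \right)} = -12 - 22 B$
$M = 186$ ($M = 85 + 101 = 186$)
$M \left(Z{\left(-22,A{\left(0,-2 \right)} \right)} + s\right) = 186 \left(\left(-12 - -44\right) - 56\right) = 186 \left(\left(-12 + 44\right) - 56\right) = 186 \left(32 - 56\right) = 186 \left(-24\right) = -4464$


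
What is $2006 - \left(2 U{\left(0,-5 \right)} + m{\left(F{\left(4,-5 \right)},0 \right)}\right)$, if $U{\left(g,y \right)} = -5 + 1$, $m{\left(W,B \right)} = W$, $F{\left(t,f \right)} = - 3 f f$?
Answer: $2089$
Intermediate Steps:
$F{\left(t,f \right)} = - 3 f^{2}$
$U{\left(g,y \right)} = -4$
$2006 - \left(2 U{\left(0,-5 \right)} + m{\left(F{\left(4,-5 \right)},0 \right)}\right) = 2006 - \left(2 \left(-4\right) - 3 \left(-5\right)^{2}\right) = 2006 - \left(-8 - 75\right) = 2006 - -83 = 2006 + 83 = 2089$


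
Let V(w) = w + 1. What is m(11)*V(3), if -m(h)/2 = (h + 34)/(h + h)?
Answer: -180/11 ≈ -16.364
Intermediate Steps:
m(h) = -(34 + h)/h (m(h) = -2*(h + 34)/(h + h) = -2*(34 + h)/(2*h) = -2*(34 + h)*1/(2*h) = -(34 + h)/h)
V(w) = 1 + w
m(11)*V(3) = ((-34 - 1*11)/11)*(1 + 3) = ((-34 - 11)/11)*4 = ((1/11)*(-45))*4 = -45/11*4 = -180/11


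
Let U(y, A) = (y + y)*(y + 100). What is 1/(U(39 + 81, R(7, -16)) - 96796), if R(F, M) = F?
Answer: -1/43996 ≈ -2.2729e-5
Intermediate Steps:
U(y, A) = 2*y*(100 + y) (U(y, A) = (2*y)*(100 + y) = 2*y*(100 + y))
1/(U(39 + 81, R(7, -16)) - 96796) = 1/(2*(39 + 81)*(100 + (39 + 81)) - 96796) = 1/(2*120*(100 + 120) - 96796) = 1/(2*120*220 - 96796) = 1/(52800 - 96796) = 1/(-43996) = -1/43996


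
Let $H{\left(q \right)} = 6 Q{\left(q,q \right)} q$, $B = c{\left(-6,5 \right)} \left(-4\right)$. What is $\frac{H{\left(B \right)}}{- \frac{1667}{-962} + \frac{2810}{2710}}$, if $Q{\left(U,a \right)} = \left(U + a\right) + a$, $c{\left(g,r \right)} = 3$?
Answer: $\frac{75082176}{80231} \approx 935.83$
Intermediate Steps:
$B = -12$ ($B = 3 \left(-4\right) = -12$)
$Q{\left(U,a \right)} = U + 2 a$
$H{\left(q \right)} = 18 q^{2}$ ($H{\left(q \right)} = 6 \left(q + 2 q\right) q = 6 \cdot 3 q q = 18 q q = 18 q^{2}$)
$\frac{H{\left(B \right)}}{- \frac{1667}{-962} + \frac{2810}{2710}} = \frac{18 \left(-12\right)^{2}}{- \frac{1667}{-962} + \frac{2810}{2710}} = \frac{18 \cdot 144}{\left(-1667\right) \left(- \frac{1}{962}\right) + 2810 \cdot \frac{1}{2710}} = \frac{2592}{\frac{1667}{962} + \frac{281}{271}} = \frac{2592}{\frac{722079}{260702}} = 2592 \cdot \frac{260702}{722079} = \frac{75082176}{80231}$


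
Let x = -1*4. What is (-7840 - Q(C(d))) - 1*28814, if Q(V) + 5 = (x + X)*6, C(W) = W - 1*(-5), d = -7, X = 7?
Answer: -36667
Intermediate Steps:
x = -4
C(W) = 5 + W (C(W) = W + 5 = 5 + W)
Q(V) = 13 (Q(V) = -5 + (-4 + 7)*6 = -5 + 3*6 = -5 + 18 = 13)
(-7840 - Q(C(d))) - 1*28814 = (-7840 - 1*13) - 1*28814 = (-7840 - 13) - 28814 = -7853 - 28814 = -36667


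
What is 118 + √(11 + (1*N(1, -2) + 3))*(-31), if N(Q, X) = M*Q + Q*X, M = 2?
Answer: 118 - 31*√14 ≈ 2.0086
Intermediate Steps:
N(Q, X) = 2*Q + Q*X
118 + √(11 + (1*N(1, -2) + 3))*(-31) = 118 + √(11 + (1*(1*(2 - 2)) + 3))*(-31) = 118 + √(11 + (1*(1*0) + 3))*(-31) = 118 + √(11 + (1*0 + 3))*(-31) = 118 + √(11 + (0 + 3))*(-31) = 118 + √(11 + 3)*(-31) = 118 + √14*(-31) = 118 - 31*√14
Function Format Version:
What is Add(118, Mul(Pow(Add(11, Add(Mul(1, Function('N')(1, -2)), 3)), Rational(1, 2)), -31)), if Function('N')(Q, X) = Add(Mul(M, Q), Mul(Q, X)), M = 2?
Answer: Add(118, Mul(-31, Pow(14, Rational(1, 2)))) ≈ 2.0086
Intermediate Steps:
Function('N')(Q, X) = Add(Mul(2, Q), Mul(Q, X))
Add(118, Mul(Pow(Add(11, Add(Mul(1, Function('N')(1, -2)), 3)), Rational(1, 2)), -31)) = Add(118, Mul(Pow(Add(11, Add(Mul(1, Mul(1, Add(2, -2))), 3)), Rational(1, 2)), -31)) = Add(118, Mul(Pow(Add(11, Add(Mul(1, Mul(1, 0)), 3)), Rational(1, 2)), -31)) = Add(118, Mul(Pow(Add(11, Add(Mul(1, 0), 3)), Rational(1, 2)), -31)) = Add(118, Mul(Pow(Add(11, Add(0, 3)), Rational(1, 2)), -31)) = Add(118, Mul(Pow(Add(11, 3), Rational(1, 2)), -31)) = Add(118, Mul(Pow(14, Rational(1, 2)), -31)) = Add(118, Mul(-31, Pow(14, Rational(1, 2))))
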